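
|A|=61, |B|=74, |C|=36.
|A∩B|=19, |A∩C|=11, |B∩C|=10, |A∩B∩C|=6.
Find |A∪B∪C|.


|A∪B∪C| = |A|+|B|+|C| - |A∩B|-|A∩C|-|B∩C| + |A∩B∩C|
= 61+74+36 - 19-11-10 + 6
= 171 - 40 + 6
= 137

|A ∪ B ∪ C| = 137


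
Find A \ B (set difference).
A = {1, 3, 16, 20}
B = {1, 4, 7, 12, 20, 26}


A \ B = elements in A but not in B
A = {1, 3, 16, 20}
B = {1, 4, 7, 12, 20, 26}
Remove from A any elements in B
A \ B = {3, 16}

A \ B = {3, 16}


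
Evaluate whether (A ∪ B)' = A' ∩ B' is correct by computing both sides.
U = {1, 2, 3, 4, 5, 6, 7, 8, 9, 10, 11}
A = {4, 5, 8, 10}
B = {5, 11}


LHS: A ∪ B = {4, 5, 8, 10, 11}
(A ∪ B)' = U \ (A ∪ B) = {1, 2, 3, 6, 7, 9}
A' = {1, 2, 3, 6, 7, 9, 11}, B' = {1, 2, 3, 4, 6, 7, 8, 9, 10}
Claimed RHS: A' ∩ B' = {1, 2, 3, 6, 7, 9}
Identity is VALID: LHS = RHS = {1, 2, 3, 6, 7, 9} ✓

Identity is valid. (A ∪ B)' = A' ∩ B' = {1, 2, 3, 6, 7, 9}


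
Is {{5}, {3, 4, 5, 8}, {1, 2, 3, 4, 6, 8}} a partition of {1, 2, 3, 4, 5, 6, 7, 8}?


A partition requires: (1) non-empty parts, (2) pairwise disjoint, (3) union = U
Parts: {5}, {3, 4, 5, 8}, {1, 2, 3, 4, 6, 8}
Union of parts: {1, 2, 3, 4, 5, 6, 8}
U = {1, 2, 3, 4, 5, 6, 7, 8}
All non-empty? True
Pairwise disjoint? False
Covers U? False

No, not a valid partition


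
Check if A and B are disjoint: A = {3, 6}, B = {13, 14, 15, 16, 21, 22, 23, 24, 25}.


Disjoint means A ∩ B = ∅.
A ∩ B = ∅
A ∩ B = ∅, so A and B are disjoint.

Yes, A and B are disjoint


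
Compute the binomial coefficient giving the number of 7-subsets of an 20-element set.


C(n,k) = n! / (k!(n-k)!)
C(20,7) = 20! / (7!13!)
= 77520

C(20,7) = 77520


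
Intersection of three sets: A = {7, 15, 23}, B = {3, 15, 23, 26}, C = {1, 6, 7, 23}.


A ∩ B = {15, 23}
(A ∩ B) ∩ C = {23}

A ∩ B ∩ C = {23}


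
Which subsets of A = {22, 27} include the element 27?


A subset of A contains 27 iff the remaining 1 elements form any subset of A \ {27}.
Count: 2^(n-1) = 2^1 = 2
Subsets containing 27: {27}, {22, 27}

Subsets containing 27 (2 total): {27}, {22, 27}


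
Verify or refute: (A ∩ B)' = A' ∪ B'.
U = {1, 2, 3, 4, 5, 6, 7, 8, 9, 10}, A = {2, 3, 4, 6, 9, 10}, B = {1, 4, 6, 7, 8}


LHS: A ∩ B = {4, 6}
(A ∩ B)' = U \ (A ∩ B) = {1, 2, 3, 5, 7, 8, 9, 10}
A' = {1, 5, 7, 8}, B' = {2, 3, 5, 9, 10}
Claimed RHS: A' ∪ B' = {1, 2, 3, 5, 7, 8, 9, 10}
Identity is VALID: LHS = RHS = {1, 2, 3, 5, 7, 8, 9, 10} ✓

Identity is valid. (A ∩ B)' = A' ∪ B' = {1, 2, 3, 5, 7, 8, 9, 10}


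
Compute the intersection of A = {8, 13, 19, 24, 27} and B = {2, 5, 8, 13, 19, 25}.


A ∩ B = elements in both A and B
A = {8, 13, 19, 24, 27}
B = {2, 5, 8, 13, 19, 25}
A ∩ B = {8, 13, 19}

A ∩ B = {8, 13, 19}


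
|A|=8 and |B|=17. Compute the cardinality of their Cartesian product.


|A × B| = |A| × |B|
= 8 × 17
= 136

|A × B| = 136


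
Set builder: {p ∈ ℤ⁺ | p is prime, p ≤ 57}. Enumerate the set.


Checking each candidate:
Condition: primes ≤ 57
Result = {2, 3, 5, 7, 11, 13, 17, 19, 23, 29, 31, 37, 41, 43, 47, 53}

{2, 3, 5, 7, 11, 13, 17, 19, 23, 29, 31, 37, 41, 43, 47, 53}


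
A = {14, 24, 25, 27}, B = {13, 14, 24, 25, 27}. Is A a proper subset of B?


A ⊂ B requires: A ⊆ B AND A ≠ B.
A ⊆ B? Yes
A = B? No
A ⊂ B: Yes (A is a proper subset of B)

Yes, A ⊂ B


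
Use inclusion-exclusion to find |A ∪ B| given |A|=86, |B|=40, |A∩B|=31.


|A ∪ B| = |A| + |B| - |A ∩ B|
= 86 + 40 - 31
= 95

|A ∪ B| = 95


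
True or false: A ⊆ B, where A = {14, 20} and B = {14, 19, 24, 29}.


A ⊆ B means every element of A is in B.
Elements in A not in B: {20}
So A ⊄ B.

No, A ⊄ B


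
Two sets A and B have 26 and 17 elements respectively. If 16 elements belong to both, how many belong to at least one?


|A ∪ B| = |A| + |B| - |A ∩ B|
= 26 + 17 - 16
= 27

|A ∪ B| = 27


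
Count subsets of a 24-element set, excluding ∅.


Total subsets = 2^n = 2^24 = 16777216
Non-empty subsets exclude the empty set: 2^n - 1
= 16777216 - 1
= 16777215

Number of non-empty subsets = 16777215


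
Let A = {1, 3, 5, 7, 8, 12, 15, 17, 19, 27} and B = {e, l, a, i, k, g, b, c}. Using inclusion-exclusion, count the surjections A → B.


n = |A| = 10, k = |B| = 8. Surjections via inclusion-exclusion:
S(n,k) = Σ(-1)^i × C(k,i) × (k-i)^n, i=0 to k
i=0: (-1)^0×C(8,0)×8^10 = 1073741824
i=1: (-1)^1×C(8,1)×7^10 = -2259801992
i=2: (-1)^2×C(8,2)×6^10 = 1693052928
i=3: (-1)^3×C(8,3)×5^10 = -546875000
i=4: (-1)^4×C(8,4)×4^10 = 73400320
i=5: (-1)^5×C(8,5)×3^10 = -3306744
i=6: (-1)^6×C(8,6)×2^10 = 28672
i=7: (-1)^7×C(8,7)×1^10 = -8
i=8: (-1)^8×C(8,8)×0^10 = 0
Total = 30240000

Number of surjections = 30240000


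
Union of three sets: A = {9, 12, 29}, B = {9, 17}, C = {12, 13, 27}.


A ∪ B = {9, 12, 17, 29}
(A ∪ B) ∪ C = {9, 12, 13, 17, 27, 29}

A ∪ B ∪ C = {9, 12, 13, 17, 27, 29}


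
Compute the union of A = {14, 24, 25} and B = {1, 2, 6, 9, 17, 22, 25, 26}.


A ∪ B = all elements in A or B (or both)
A = {14, 24, 25}
B = {1, 2, 6, 9, 17, 22, 25, 26}
A ∪ B = {1, 2, 6, 9, 14, 17, 22, 24, 25, 26}

A ∪ B = {1, 2, 6, 9, 14, 17, 22, 24, 25, 26}


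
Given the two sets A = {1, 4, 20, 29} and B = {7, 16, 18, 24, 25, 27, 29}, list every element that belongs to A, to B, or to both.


A ∪ B = all elements in A or B (or both)
A = {1, 4, 20, 29}
B = {7, 16, 18, 24, 25, 27, 29}
A ∪ B = {1, 4, 7, 16, 18, 20, 24, 25, 27, 29}

A ∪ B = {1, 4, 7, 16, 18, 20, 24, 25, 27, 29}


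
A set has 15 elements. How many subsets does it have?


Number of subsets = 2^n
= 2^15
= 32768

|P(A)| = 32768


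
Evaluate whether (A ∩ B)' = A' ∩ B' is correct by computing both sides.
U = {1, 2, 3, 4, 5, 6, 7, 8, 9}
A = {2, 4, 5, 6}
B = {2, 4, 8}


LHS: A ∩ B = {2, 4}
(A ∩ B)' = U \ (A ∩ B) = {1, 3, 5, 6, 7, 8, 9}
A' = {1, 3, 7, 8, 9}, B' = {1, 3, 5, 6, 7, 9}
Claimed RHS: A' ∩ B' = {1, 3, 7, 9}
Identity is INVALID: LHS = {1, 3, 5, 6, 7, 8, 9} but the RHS claimed here equals {1, 3, 7, 9}. The correct form is (A ∩ B)' = A' ∪ B'.

Identity is invalid: (A ∩ B)' = {1, 3, 5, 6, 7, 8, 9} but A' ∩ B' = {1, 3, 7, 9}. The correct De Morgan law is (A ∩ B)' = A' ∪ B'.


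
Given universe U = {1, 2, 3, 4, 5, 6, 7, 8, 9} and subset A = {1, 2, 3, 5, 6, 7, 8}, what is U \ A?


Aᶜ = U \ A = elements in U but not in A
U = {1, 2, 3, 4, 5, 6, 7, 8, 9}
A = {1, 2, 3, 5, 6, 7, 8}
Aᶜ = {4, 9}

Aᶜ = {4, 9}


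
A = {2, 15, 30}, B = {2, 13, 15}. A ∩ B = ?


A ∩ B = elements in both A and B
A = {2, 15, 30}
B = {2, 13, 15}
A ∩ B = {2, 15}

A ∩ B = {2, 15}


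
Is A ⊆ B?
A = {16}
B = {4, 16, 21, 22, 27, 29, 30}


A ⊆ B means every element of A is in B.
All elements of A are in B.
So A ⊆ B.

Yes, A ⊆ B


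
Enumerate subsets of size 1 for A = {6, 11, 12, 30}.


|A| = 4, so A has C(4,1) = 4 subsets of size 1.
Enumerate by choosing 1 elements from A at a time:
{6}, {11}, {12}, {30}

1-element subsets (4 total): {6}, {11}, {12}, {30}


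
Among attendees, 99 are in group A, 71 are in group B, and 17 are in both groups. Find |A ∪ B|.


|A ∪ B| = |A| + |B| - |A ∩ B|
= 99 + 71 - 17
= 153

|A ∪ B| = 153


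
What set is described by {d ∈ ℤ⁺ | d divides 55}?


Checking each candidate:
Condition: positive divisors of 55
Result = {1, 5, 11, 55}

{1, 5, 11, 55}


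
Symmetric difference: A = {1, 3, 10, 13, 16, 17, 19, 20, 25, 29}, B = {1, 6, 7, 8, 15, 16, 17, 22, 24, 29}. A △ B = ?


A △ B = (A \ B) ∪ (B \ A) = elements in exactly one of A or B
A \ B = {3, 10, 13, 19, 20, 25}
B \ A = {6, 7, 8, 15, 22, 24}
A △ B = {3, 6, 7, 8, 10, 13, 15, 19, 20, 22, 24, 25}

A △ B = {3, 6, 7, 8, 10, 13, 15, 19, 20, 22, 24, 25}


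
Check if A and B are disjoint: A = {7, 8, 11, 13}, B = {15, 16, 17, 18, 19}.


Disjoint means A ∩ B = ∅.
A ∩ B = ∅
A ∩ B = ∅, so A and B are disjoint.

Yes, A and B are disjoint


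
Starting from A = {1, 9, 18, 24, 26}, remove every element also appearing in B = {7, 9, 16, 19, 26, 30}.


A \ B = elements in A but not in B
A = {1, 9, 18, 24, 26}
B = {7, 9, 16, 19, 26, 30}
Remove from A any elements in B
A \ B = {1, 18, 24}

A \ B = {1, 18, 24}


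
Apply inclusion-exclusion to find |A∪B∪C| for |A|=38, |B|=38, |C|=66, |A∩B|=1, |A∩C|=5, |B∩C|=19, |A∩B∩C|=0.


|A∪B∪C| = |A|+|B|+|C| - |A∩B|-|A∩C|-|B∩C| + |A∩B∩C|
= 38+38+66 - 1-5-19 + 0
= 142 - 25 + 0
= 117

|A ∪ B ∪ C| = 117


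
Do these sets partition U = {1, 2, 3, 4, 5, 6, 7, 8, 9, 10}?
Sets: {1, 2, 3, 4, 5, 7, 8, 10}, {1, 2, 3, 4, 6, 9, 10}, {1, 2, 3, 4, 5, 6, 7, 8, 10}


A partition requires: (1) non-empty parts, (2) pairwise disjoint, (3) union = U
Parts: {1, 2, 3, 4, 5, 7, 8, 10}, {1, 2, 3, 4, 6, 9, 10}, {1, 2, 3, 4, 5, 6, 7, 8, 10}
Union of parts: {1, 2, 3, 4, 5, 6, 7, 8, 9, 10}
U = {1, 2, 3, 4, 5, 6, 7, 8, 9, 10}
All non-empty? True
Pairwise disjoint? False
Covers U? True

No, not a valid partition


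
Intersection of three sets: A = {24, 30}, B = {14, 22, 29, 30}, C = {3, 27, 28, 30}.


A ∩ B = {30}
(A ∩ B) ∩ C = {30}

A ∩ B ∩ C = {30}


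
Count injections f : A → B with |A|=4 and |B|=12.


An injection sends each of |A| = 4 inputs to a distinct output in B.
# injections = |B|·(|B|-1)·…·(|B|-|A|+1) = 12! / (12 - 4)!
= 12 × 11 × 10 × 9
= 11880

Number of injections = 11880


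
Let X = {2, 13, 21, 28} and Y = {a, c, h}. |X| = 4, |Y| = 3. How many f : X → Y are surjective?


n = |X| = 4, k = |Y| = 3. Surjections via inclusion-exclusion:
S(n,k) = Σ(-1)^i × C(k,i) × (k-i)^n, i=0 to k
i=0: (-1)^0×C(3,0)×3^4 = 81
i=1: (-1)^1×C(3,1)×2^4 = -48
i=2: (-1)^2×C(3,2)×1^4 = 3
i=3: (-1)^3×C(3,3)×0^4 = 0
Total = 36

Number of surjections = 36


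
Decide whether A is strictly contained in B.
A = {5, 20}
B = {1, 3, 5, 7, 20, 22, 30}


A ⊂ B requires: A ⊆ B AND A ≠ B.
A ⊆ B? Yes
A = B? No
A ⊂ B: Yes (A is a proper subset of B)

Yes, A ⊂ B


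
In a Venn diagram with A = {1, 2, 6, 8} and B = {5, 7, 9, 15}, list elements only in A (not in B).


A = {1, 2, 6, 8}
B = {5, 7, 9, 15}
Region: only in A (not in B)
Elements: {1, 2, 6, 8}

Elements only in A (not in B): {1, 2, 6, 8}


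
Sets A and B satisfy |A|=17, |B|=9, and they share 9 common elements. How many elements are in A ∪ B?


|A ∪ B| = |A| + |B| - |A ∩ B|
= 17 + 9 - 9
= 17

|A ∪ B| = 17


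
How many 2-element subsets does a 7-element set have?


C(n,k) = n! / (k!(n-k)!)
C(7,2) = 7! / (2!5!)
= 21

C(7,2) = 21


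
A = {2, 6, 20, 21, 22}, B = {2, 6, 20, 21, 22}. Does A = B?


Two sets are equal iff they have exactly the same elements.
A = {2, 6, 20, 21, 22}
B = {2, 6, 20, 21, 22}
Same elements → A = B

Yes, A = B


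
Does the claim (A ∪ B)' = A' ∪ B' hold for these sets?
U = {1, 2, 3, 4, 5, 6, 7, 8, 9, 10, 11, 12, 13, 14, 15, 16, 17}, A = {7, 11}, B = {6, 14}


LHS: A ∪ B = {6, 7, 11, 14}
(A ∪ B)' = U \ (A ∪ B) = {1, 2, 3, 4, 5, 8, 9, 10, 12, 13, 15, 16, 17}
A' = {1, 2, 3, 4, 5, 6, 8, 9, 10, 12, 13, 14, 15, 16, 17}, B' = {1, 2, 3, 4, 5, 7, 8, 9, 10, 11, 12, 13, 15, 16, 17}
Claimed RHS: A' ∪ B' = {1, 2, 3, 4, 5, 6, 7, 8, 9, 10, 11, 12, 13, 14, 15, 16, 17}
Identity is INVALID: LHS = {1, 2, 3, 4, 5, 8, 9, 10, 12, 13, 15, 16, 17} but the RHS claimed here equals {1, 2, 3, 4, 5, 6, 7, 8, 9, 10, 11, 12, 13, 14, 15, 16, 17}. The correct form is (A ∪ B)' = A' ∩ B'.

Identity is invalid: (A ∪ B)' = {1, 2, 3, 4, 5, 8, 9, 10, 12, 13, 15, 16, 17} but A' ∪ B' = {1, 2, 3, 4, 5, 6, 7, 8, 9, 10, 11, 12, 13, 14, 15, 16, 17}. The correct De Morgan law is (A ∪ B)' = A' ∩ B'.


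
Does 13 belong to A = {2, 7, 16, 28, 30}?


A = {2, 7, 16, 28, 30}
Checking if 13 is in A
13 is not in A → False

13 ∉ A


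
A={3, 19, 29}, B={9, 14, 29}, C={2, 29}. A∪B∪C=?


A ∪ B = {3, 9, 14, 19, 29}
(A ∪ B) ∪ C = {2, 3, 9, 14, 19, 29}

A ∪ B ∪ C = {2, 3, 9, 14, 19, 29}


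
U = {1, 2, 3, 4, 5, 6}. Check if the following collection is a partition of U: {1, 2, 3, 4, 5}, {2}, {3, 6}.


A partition requires: (1) non-empty parts, (2) pairwise disjoint, (3) union = U
Parts: {1, 2, 3, 4, 5}, {2}, {3, 6}
Union of parts: {1, 2, 3, 4, 5, 6}
U = {1, 2, 3, 4, 5, 6}
All non-empty? True
Pairwise disjoint? False
Covers U? True

No, not a valid partition


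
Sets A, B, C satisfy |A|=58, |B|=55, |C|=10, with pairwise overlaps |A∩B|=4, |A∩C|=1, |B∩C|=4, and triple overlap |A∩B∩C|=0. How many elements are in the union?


|A∪B∪C| = |A|+|B|+|C| - |A∩B|-|A∩C|-|B∩C| + |A∩B∩C|
= 58+55+10 - 4-1-4 + 0
= 123 - 9 + 0
= 114

|A ∪ B ∪ C| = 114


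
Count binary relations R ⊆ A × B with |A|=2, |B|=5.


A relation from A to B is any subset of A × B.
|A × B| = 2 × 5 = 10
# relations = 2^|A × B| = 2^10 = 1024

Number of relations = 1024


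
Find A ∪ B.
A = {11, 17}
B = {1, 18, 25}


A ∪ B = all elements in A or B (or both)
A = {11, 17}
B = {1, 18, 25}
A ∪ B = {1, 11, 17, 18, 25}

A ∪ B = {1, 11, 17, 18, 25}


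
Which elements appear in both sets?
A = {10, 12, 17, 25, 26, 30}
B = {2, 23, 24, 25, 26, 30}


A ∩ B = elements in both A and B
A = {10, 12, 17, 25, 26, 30}
B = {2, 23, 24, 25, 26, 30}
A ∩ B = {25, 26, 30}

A ∩ B = {25, 26, 30}


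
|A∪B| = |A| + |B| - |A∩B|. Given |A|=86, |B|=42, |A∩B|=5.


|A ∪ B| = |A| + |B| - |A ∩ B|
= 86 + 42 - 5
= 123

|A ∪ B| = 123


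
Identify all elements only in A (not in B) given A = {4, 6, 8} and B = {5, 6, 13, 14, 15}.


A = {4, 6, 8}
B = {5, 6, 13, 14, 15}
Region: only in A (not in B)
Elements: {4, 8}

Elements only in A (not in B): {4, 8}


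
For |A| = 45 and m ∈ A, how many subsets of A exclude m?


Subsets of A avoiding m are subsets of A \ {m}, which has 44 elements.
Count = 2^(n-1) = 2^44
= 17592186044416

Number of subsets avoiding m = 17592186044416


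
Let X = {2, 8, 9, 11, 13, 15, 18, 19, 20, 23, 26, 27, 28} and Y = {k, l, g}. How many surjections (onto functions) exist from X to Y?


n = |X| = 13, k = |Y| = 3. Surjections via inclusion-exclusion:
S(n,k) = Σ(-1)^i × C(k,i) × (k-i)^n, i=0 to k
i=0: (-1)^0×C(3,0)×3^13 = 1594323
i=1: (-1)^1×C(3,1)×2^13 = -24576
i=2: (-1)^2×C(3,2)×1^13 = 3
i=3: (-1)^3×C(3,3)×0^13 = 0
Total = 1569750

Number of surjections = 1569750


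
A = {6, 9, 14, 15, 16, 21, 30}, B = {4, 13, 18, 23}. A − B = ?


A \ B = elements in A but not in B
A = {6, 9, 14, 15, 16, 21, 30}
B = {4, 13, 18, 23}
Remove from A any elements in B
A \ B = {6, 9, 14, 15, 16, 21, 30}

A \ B = {6, 9, 14, 15, 16, 21, 30}


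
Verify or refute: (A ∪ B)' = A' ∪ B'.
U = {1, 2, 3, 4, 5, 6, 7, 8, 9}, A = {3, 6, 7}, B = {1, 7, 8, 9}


LHS: A ∪ B = {1, 3, 6, 7, 8, 9}
(A ∪ B)' = U \ (A ∪ B) = {2, 4, 5}
A' = {1, 2, 4, 5, 8, 9}, B' = {2, 3, 4, 5, 6}
Claimed RHS: A' ∪ B' = {1, 2, 3, 4, 5, 6, 8, 9}
Identity is INVALID: LHS = {2, 4, 5} but the RHS claimed here equals {1, 2, 3, 4, 5, 6, 8, 9}. The correct form is (A ∪ B)' = A' ∩ B'.

Identity is invalid: (A ∪ B)' = {2, 4, 5} but A' ∪ B' = {1, 2, 3, 4, 5, 6, 8, 9}. The correct De Morgan law is (A ∪ B)' = A' ∩ B'.


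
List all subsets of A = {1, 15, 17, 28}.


|A| = 4, so |P(A)| = 2^4 = 16
Enumerate subsets by cardinality (0 to 4):
∅, {1}, {15}, {17}, {28}, {1, 15}, {1, 17}, {1, 28}, {15, 17}, {15, 28}, {17, 28}, {1, 15, 17}, {1, 15, 28}, {1, 17, 28}, {15, 17, 28}, {1, 15, 17, 28}

P(A) has 16 subsets: ∅, {1}, {15}, {17}, {28}, {1, 15}, {1, 17}, {1, 28}, {15, 17}, {15, 28}, {17, 28}, {1, 15, 17}, {1, 15, 28}, {1, 17, 28}, {15, 17, 28}, {1, 15, 17, 28}


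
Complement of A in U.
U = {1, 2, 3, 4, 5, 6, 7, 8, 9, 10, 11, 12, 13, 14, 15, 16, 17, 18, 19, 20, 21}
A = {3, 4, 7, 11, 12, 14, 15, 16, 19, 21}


Aᶜ = U \ A = elements in U but not in A
U = {1, 2, 3, 4, 5, 6, 7, 8, 9, 10, 11, 12, 13, 14, 15, 16, 17, 18, 19, 20, 21}
A = {3, 4, 7, 11, 12, 14, 15, 16, 19, 21}
Aᶜ = {1, 2, 5, 6, 8, 9, 10, 13, 17, 18, 20}

Aᶜ = {1, 2, 5, 6, 8, 9, 10, 13, 17, 18, 20}


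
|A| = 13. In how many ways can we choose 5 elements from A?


C(n,k) = n! / (k!(n-k)!)
C(13,5) = 13! / (5!8!)
= 1287

C(13,5) = 1287


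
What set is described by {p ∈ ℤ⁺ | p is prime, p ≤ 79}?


Checking each candidate:
Condition: primes ≤ 79
Result = {2, 3, 5, 7, 11, 13, 17, 19, 23, 29, 31, 37, 41, 43, 47, 53, 59, 61, 67, 71, 73, 79}

{2, 3, 5, 7, 11, 13, 17, 19, 23, 29, 31, 37, 41, 43, 47, 53, 59, 61, 67, 71, 73, 79}


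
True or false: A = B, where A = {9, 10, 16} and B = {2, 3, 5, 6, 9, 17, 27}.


Two sets are equal iff they have exactly the same elements.
A = {9, 10, 16}
B = {2, 3, 5, 6, 9, 17, 27}
Differences: {2, 3, 5, 6, 10, 16, 17, 27}
A ≠ B

No, A ≠ B


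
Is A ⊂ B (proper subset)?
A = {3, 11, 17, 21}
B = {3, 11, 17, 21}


A ⊂ B requires: A ⊆ B AND A ≠ B.
A ⊆ B? Yes
A = B? Yes
A = B, so A is not a PROPER subset.

No, A is not a proper subset of B


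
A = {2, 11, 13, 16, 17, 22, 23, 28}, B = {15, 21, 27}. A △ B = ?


A △ B = (A \ B) ∪ (B \ A) = elements in exactly one of A or B
A \ B = {2, 11, 13, 16, 17, 22, 23, 28}
B \ A = {15, 21, 27}
A △ B = {2, 11, 13, 15, 16, 17, 21, 22, 23, 27, 28}

A △ B = {2, 11, 13, 15, 16, 17, 21, 22, 23, 27, 28}


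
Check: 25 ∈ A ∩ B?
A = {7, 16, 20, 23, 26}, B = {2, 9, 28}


A = {7, 16, 20, 23, 26}, B = {2, 9, 28}
A ∩ B = elements in both A and B
A ∩ B = ∅
Checking if 25 ∈ A ∩ B
25 is not in A ∩ B → False

25 ∉ A ∩ B


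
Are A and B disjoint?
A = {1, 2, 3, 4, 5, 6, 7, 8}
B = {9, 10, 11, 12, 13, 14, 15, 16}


Disjoint means A ∩ B = ∅.
A ∩ B = ∅
A ∩ B = ∅, so A and B are disjoint.

Yes, A and B are disjoint


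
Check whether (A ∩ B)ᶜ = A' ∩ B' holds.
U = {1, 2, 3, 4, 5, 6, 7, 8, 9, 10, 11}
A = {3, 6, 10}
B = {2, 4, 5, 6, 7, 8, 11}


LHS: A ∩ B = {6}
(A ∩ B)' = U \ (A ∩ B) = {1, 2, 3, 4, 5, 7, 8, 9, 10, 11}
A' = {1, 2, 4, 5, 7, 8, 9, 11}, B' = {1, 3, 9, 10}
Claimed RHS: A' ∩ B' = {1, 9}
Identity is INVALID: LHS = {1, 2, 3, 4, 5, 7, 8, 9, 10, 11} but the RHS claimed here equals {1, 9}. The correct form is (A ∩ B)' = A' ∪ B'.

Identity is invalid: (A ∩ B)' = {1, 2, 3, 4, 5, 7, 8, 9, 10, 11} but A' ∩ B' = {1, 9}. The correct De Morgan law is (A ∩ B)' = A' ∪ B'.


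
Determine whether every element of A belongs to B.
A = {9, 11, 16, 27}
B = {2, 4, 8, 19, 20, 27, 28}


A ⊆ B means every element of A is in B.
Elements in A not in B: {9, 11, 16}
So A ⊄ B.

No, A ⊄ B


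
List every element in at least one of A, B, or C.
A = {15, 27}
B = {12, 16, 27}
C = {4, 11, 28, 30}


A ∪ B = {12, 15, 16, 27}
(A ∪ B) ∪ C = {4, 11, 12, 15, 16, 27, 28, 30}

A ∪ B ∪ C = {4, 11, 12, 15, 16, 27, 28, 30}


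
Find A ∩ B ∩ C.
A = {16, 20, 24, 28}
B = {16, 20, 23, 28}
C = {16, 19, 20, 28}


A ∩ B = {16, 20, 28}
(A ∩ B) ∩ C = {16, 20, 28}

A ∩ B ∩ C = {16, 20, 28}


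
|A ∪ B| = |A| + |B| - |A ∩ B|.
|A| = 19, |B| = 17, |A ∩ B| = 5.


|A ∪ B| = |A| + |B| - |A ∩ B|
= 19 + 17 - 5
= 31

|A ∪ B| = 31


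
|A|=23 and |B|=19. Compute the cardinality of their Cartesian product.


|A × B| = |A| × |B|
= 23 × 19
= 437

|A × B| = 437


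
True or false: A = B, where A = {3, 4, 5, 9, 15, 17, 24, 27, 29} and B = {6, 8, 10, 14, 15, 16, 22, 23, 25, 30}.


Two sets are equal iff they have exactly the same elements.
A = {3, 4, 5, 9, 15, 17, 24, 27, 29}
B = {6, 8, 10, 14, 15, 16, 22, 23, 25, 30}
Differences: {3, 4, 5, 6, 8, 9, 10, 14, 16, 17, 22, 23, 24, 25, 27, 29, 30}
A ≠ B

No, A ≠ B


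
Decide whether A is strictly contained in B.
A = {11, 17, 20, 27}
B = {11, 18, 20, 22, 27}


A ⊂ B requires: A ⊆ B AND A ≠ B.
A ⊆ B? No
A ⊄ B, so A is not a proper subset.

No, A is not a proper subset of B


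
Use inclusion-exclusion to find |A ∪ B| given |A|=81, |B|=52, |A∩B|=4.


|A ∪ B| = |A| + |B| - |A ∩ B|
= 81 + 52 - 4
= 129

|A ∪ B| = 129


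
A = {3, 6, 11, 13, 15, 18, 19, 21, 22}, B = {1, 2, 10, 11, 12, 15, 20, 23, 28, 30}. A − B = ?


A \ B = elements in A but not in B
A = {3, 6, 11, 13, 15, 18, 19, 21, 22}
B = {1, 2, 10, 11, 12, 15, 20, 23, 28, 30}
Remove from A any elements in B
A \ B = {3, 6, 13, 18, 19, 21, 22}

A \ B = {3, 6, 13, 18, 19, 21, 22}


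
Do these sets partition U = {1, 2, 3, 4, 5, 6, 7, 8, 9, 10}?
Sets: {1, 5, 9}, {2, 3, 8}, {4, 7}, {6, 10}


A partition requires: (1) non-empty parts, (2) pairwise disjoint, (3) union = U
Parts: {1, 5, 9}, {2, 3, 8}, {4, 7}, {6, 10}
Union of parts: {1, 2, 3, 4, 5, 6, 7, 8, 9, 10}
U = {1, 2, 3, 4, 5, 6, 7, 8, 9, 10}
All non-empty? True
Pairwise disjoint? True
Covers U? True

Yes, valid partition


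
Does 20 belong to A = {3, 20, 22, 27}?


A = {3, 20, 22, 27}
Checking if 20 is in A
20 is in A → True

20 ∈ A


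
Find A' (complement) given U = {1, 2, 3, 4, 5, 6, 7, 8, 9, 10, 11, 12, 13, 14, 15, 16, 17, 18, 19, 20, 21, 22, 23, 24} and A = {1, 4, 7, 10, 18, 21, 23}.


Aᶜ = U \ A = elements in U but not in A
U = {1, 2, 3, 4, 5, 6, 7, 8, 9, 10, 11, 12, 13, 14, 15, 16, 17, 18, 19, 20, 21, 22, 23, 24}
A = {1, 4, 7, 10, 18, 21, 23}
Aᶜ = {2, 3, 5, 6, 8, 9, 11, 12, 13, 14, 15, 16, 17, 19, 20, 22, 24}

Aᶜ = {2, 3, 5, 6, 8, 9, 11, 12, 13, 14, 15, 16, 17, 19, 20, 22, 24}


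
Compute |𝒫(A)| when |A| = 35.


Number of subsets = 2^n
= 2^35
= 34359738368

|P(A)| = 34359738368


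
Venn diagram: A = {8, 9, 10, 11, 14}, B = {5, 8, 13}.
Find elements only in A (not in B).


A = {8, 9, 10, 11, 14}
B = {5, 8, 13}
Region: only in A (not in B)
Elements: {9, 10, 11, 14}

Elements only in A (not in B): {9, 10, 11, 14}


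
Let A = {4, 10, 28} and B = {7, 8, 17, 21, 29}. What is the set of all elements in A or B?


A ∪ B = all elements in A or B (or both)
A = {4, 10, 28}
B = {7, 8, 17, 21, 29}
A ∪ B = {4, 7, 8, 10, 17, 21, 28, 29}

A ∪ B = {4, 7, 8, 10, 17, 21, 28, 29}


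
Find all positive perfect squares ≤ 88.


Checking each candidate:
Condition: positive perfect squares ≤ 88
Result = {1, 4, 9, 16, 25, 36, 49, 64, 81}

{1, 4, 9, 16, 25, 36, 49, 64, 81}


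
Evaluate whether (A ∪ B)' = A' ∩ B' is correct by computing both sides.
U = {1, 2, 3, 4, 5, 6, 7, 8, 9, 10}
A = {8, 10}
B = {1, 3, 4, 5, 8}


LHS: A ∪ B = {1, 3, 4, 5, 8, 10}
(A ∪ B)' = U \ (A ∪ B) = {2, 6, 7, 9}
A' = {1, 2, 3, 4, 5, 6, 7, 9}, B' = {2, 6, 7, 9, 10}
Claimed RHS: A' ∩ B' = {2, 6, 7, 9}
Identity is VALID: LHS = RHS = {2, 6, 7, 9} ✓

Identity is valid. (A ∪ B)' = A' ∩ B' = {2, 6, 7, 9}


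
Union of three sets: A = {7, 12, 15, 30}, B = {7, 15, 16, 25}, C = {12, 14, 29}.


A ∪ B = {7, 12, 15, 16, 25, 30}
(A ∪ B) ∪ C = {7, 12, 14, 15, 16, 25, 29, 30}

A ∪ B ∪ C = {7, 12, 14, 15, 16, 25, 29, 30}


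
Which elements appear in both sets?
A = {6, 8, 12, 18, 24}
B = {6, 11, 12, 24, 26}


A ∩ B = elements in both A and B
A = {6, 8, 12, 18, 24}
B = {6, 11, 12, 24, 26}
A ∩ B = {6, 12, 24}

A ∩ B = {6, 12, 24}


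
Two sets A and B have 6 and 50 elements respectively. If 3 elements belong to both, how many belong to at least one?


|A ∪ B| = |A| + |B| - |A ∩ B|
= 6 + 50 - 3
= 53

|A ∪ B| = 53


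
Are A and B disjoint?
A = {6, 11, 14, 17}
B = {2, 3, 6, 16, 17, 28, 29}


Disjoint means A ∩ B = ∅.
A ∩ B = {6, 17}
A ∩ B ≠ ∅, so A and B are NOT disjoint.

No, A and B are not disjoint (A ∩ B = {6, 17})


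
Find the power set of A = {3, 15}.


|A| = 2, so |P(A)| = 2^2 = 4
Enumerate subsets by cardinality (0 to 2):
∅, {3}, {15}, {3, 15}

P(A) has 4 subsets: ∅, {3}, {15}, {3, 15}


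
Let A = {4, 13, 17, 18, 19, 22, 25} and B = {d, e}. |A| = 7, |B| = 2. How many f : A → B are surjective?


n = |A| = 7, k = |B| = 2. Surjections via inclusion-exclusion:
S(n,k) = Σ(-1)^i × C(k,i) × (k-i)^n, i=0 to k
i=0: (-1)^0×C(2,0)×2^7 = 128
i=1: (-1)^1×C(2,1)×1^7 = -2
i=2: (-1)^2×C(2,2)×0^7 = 0
Total = 126

Number of surjections = 126


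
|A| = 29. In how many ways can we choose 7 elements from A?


C(n,k) = n! / (k!(n-k)!)
C(29,7) = 29! / (7!22!)
= 1560780

C(29,7) = 1560780


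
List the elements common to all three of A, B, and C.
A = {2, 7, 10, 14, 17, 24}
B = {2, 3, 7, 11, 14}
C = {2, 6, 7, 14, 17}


A ∩ B = {2, 7, 14}
(A ∩ B) ∩ C = {2, 7, 14}

A ∩ B ∩ C = {2, 7, 14}


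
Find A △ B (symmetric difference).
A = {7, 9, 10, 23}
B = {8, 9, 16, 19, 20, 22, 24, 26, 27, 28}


A △ B = (A \ B) ∪ (B \ A) = elements in exactly one of A or B
A \ B = {7, 10, 23}
B \ A = {8, 16, 19, 20, 22, 24, 26, 27, 28}
A △ B = {7, 8, 10, 16, 19, 20, 22, 23, 24, 26, 27, 28}

A △ B = {7, 8, 10, 16, 19, 20, 22, 23, 24, 26, 27, 28}


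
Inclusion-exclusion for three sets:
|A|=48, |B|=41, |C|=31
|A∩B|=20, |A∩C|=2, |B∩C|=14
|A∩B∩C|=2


|A∪B∪C| = |A|+|B|+|C| - |A∩B|-|A∩C|-|B∩C| + |A∩B∩C|
= 48+41+31 - 20-2-14 + 2
= 120 - 36 + 2
= 86

|A ∪ B ∪ C| = 86


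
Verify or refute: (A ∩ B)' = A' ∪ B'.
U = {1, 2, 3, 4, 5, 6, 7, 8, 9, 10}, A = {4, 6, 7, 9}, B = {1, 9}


LHS: A ∩ B = {9}
(A ∩ B)' = U \ (A ∩ B) = {1, 2, 3, 4, 5, 6, 7, 8, 10}
A' = {1, 2, 3, 5, 8, 10}, B' = {2, 3, 4, 5, 6, 7, 8, 10}
Claimed RHS: A' ∪ B' = {1, 2, 3, 4, 5, 6, 7, 8, 10}
Identity is VALID: LHS = RHS = {1, 2, 3, 4, 5, 6, 7, 8, 10} ✓

Identity is valid. (A ∩ B)' = A' ∪ B' = {1, 2, 3, 4, 5, 6, 7, 8, 10}


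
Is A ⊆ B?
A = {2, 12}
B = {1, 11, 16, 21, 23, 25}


A ⊆ B means every element of A is in B.
Elements in A not in B: {2, 12}
So A ⊄ B.

No, A ⊄ B


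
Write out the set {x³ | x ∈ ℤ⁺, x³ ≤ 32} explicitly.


Checking each candidate:
Condition: positive perfect cubes ≤ 32
Result = {1, 8, 27}

{1, 8, 27}


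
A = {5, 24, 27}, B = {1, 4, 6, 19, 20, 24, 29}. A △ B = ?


A △ B = (A \ B) ∪ (B \ A) = elements in exactly one of A or B
A \ B = {5, 27}
B \ A = {1, 4, 6, 19, 20, 29}
A △ B = {1, 4, 5, 6, 19, 20, 27, 29}

A △ B = {1, 4, 5, 6, 19, 20, 27, 29}


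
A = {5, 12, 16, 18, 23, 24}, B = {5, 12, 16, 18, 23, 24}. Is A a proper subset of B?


A ⊂ B requires: A ⊆ B AND A ≠ B.
A ⊆ B? Yes
A = B? Yes
A = B, so A is not a PROPER subset.

No, A is not a proper subset of B


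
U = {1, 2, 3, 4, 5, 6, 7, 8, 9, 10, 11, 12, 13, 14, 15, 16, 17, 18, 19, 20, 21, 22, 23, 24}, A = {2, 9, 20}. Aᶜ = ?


Aᶜ = U \ A = elements in U but not in A
U = {1, 2, 3, 4, 5, 6, 7, 8, 9, 10, 11, 12, 13, 14, 15, 16, 17, 18, 19, 20, 21, 22, 23, 24}
A = {2, 9, 20}
Aᶜ = {1, 3, 4, 5, 6, 7, 8, 10, 11, 12, 13, 14, 15, 16, 17, 18, 19, 21, 22, 23, 24}

Aᶜ = {1, 3, 4, 5, 6, 7, 8, 10, 11, 12, 13, 14, 15, 16, 17, 18, 19, 21, 22, 23, 24}


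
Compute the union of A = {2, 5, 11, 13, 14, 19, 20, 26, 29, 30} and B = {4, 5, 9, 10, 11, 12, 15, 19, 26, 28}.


A ∪ B = all elements in A or B (or both)
A = {2, 5, 11, 13, 14, 19, 20, 26, 29, 30}
B = {4, 5, 9, 10, 11, 12, 15, 19, 26, 28}
A ∪ B = {2, 4, 5, 9, 10, 11, 12, 13, 14, 15, 19, 20, 26, 28, 29, 30}

A ∪ B = {2, 4, 5, 9, 10, 11, 12, 13, 14, 15, 19, 20, 26, 28, 29, 30}


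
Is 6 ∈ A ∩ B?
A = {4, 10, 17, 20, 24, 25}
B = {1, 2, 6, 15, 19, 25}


A = {4, 10, 17, 20, 24, 25}, B = {1, 2, 6, 15, 19, 25}
A ∩ B = elements in both A and B
A ∩ B = {25}
Checking if 6 ∈ A ∩ B
6 is not in A ∩ B → False

6 ∉ A ∩ B


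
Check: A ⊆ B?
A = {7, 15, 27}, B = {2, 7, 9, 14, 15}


A ⊆ B means every element of A is in B.
Elements in A not in B: {27}
So A ⊄ B.

No, A ⊄ B


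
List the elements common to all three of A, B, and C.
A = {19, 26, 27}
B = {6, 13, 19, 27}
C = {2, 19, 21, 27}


A ∩ B = {19, 27}
(A ∩ B) ∩ C = {19, 27}

A ∩ B ∩ C = {19, 27}


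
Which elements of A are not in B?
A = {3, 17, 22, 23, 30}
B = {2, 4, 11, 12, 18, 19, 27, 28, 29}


A \ B = elements in A but not in B
A = {3, 17, 22, 23, 30}
B = {2, 4, 11, 12, 18, 19, 27, 28, 29}
Remove from A any elements in B
A \ B = {3, 17, 22, 23, 30}

A \ B = {3, 17, 22, 23, 30}


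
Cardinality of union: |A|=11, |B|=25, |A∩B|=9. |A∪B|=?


|A ∪ B| = |A| + |B| - |A ∩ B|
= 11 + 25 - 9
= 27

|A ∪ B| = 27


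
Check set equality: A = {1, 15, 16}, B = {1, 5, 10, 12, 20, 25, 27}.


Two sets are equal iff they have exactly the same elements.
A = {1, 15, 16}
B = {1, 5, 10, 12, 20, 25, 27}
Differences: {5, 10, 12, 15, 16, 20, 25, 27}
A ≠ B

No, A ≠ B


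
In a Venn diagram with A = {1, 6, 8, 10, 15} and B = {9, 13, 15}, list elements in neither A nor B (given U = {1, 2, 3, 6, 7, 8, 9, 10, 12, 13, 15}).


A = {1, 6, 8, 10, 15}
B = {9, 13, 15}
Region: in neither A nor B (given U = {1, 2, 3, 6, 7, 8, 9, 10, 12, 13, 15})
Elements: {2, 3, 7, 12}

Elements in neither A nor B (given U = {1, 2, 3, 6, 7, 8, 9, 10, 12, 13, 15}): {2, 3, 7, 12}


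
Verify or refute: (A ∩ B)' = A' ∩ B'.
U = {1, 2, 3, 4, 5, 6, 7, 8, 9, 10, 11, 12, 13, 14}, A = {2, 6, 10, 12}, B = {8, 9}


LHS: A ∩ B = ∅
(A ∩ B)' = U \ (A ∩ B) = {1, 2, 3, 4, 5, 6, 7, 8, 9, 10, 11, 12, 13, 14}
A' = {1, 3, 4, 5, 7, 8, 9, 11, 13, 14}, B' = {1, 2, 3, 4, 5, 6, 7, 10, 11, 12, 13, 14}
Claimed RHS: A' ∩ B' = {1, 3, 4, 5, 7, 11, 13, 14}
Identity is INVALID: LHS = {1, 2, 3, 4, 5, 6, 7, 8, 9, 10, 11, 12, 13, 14} but the RHS claimed here equals {1, 3, 4, 5, 7, 11, 13, 14}. The correct form is (A ∩ B)' = A' ∪ B'.

Identity is invalid: (A ∩ B)' = {1, 2, 3, 4, 5, 6, 7, 8, 9, 10, 11, 12, 13, 14} but A' ∩ B' = {1, 3, 4, 5, 7, 11, 13, 14}. The correct De Morgan law is (A ∩ B)' = A' ∪ B'.


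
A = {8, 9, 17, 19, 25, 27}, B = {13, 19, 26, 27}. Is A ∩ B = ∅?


Disjoint means A ∩ B = ∅.
A ∩ B = {19, 27}
A ∩ B ≠ ∅, so A and B are NOT disjoint.

No, A and B are not disjoint (A ∩ B = {19, 27})


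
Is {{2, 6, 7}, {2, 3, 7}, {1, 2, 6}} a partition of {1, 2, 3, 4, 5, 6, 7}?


A partition requires: (1) non-empty parts, (2) pairwise disjoint, (3) union = U
Parts: {2, 6, 7}, {2, 3, 7}, {1, 2, 6}
Union of parts: {1, 2, 3, 6, 7}
U = {1, 2, 3, 4, 5, 6, 7}
All non-empty? True
Pairwise disjoint? False
Covers U? False

No, not a valid partition


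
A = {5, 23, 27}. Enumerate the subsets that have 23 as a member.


A subset of A contains 23 iff the remaining 2 elements form any subset of A \ {23}.
Count: 2^(n-1) = 2^2 = 4
Subsets containing 23: {23}, {5, 23}, {23, 27}, {5, 23, 27}

Subsets containing 23 (4 total): {23}, {5, 23}, {23, 27}, {5, 23, 27}


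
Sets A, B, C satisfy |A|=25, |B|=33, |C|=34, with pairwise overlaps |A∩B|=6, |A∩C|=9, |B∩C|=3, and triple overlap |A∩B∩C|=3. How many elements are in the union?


|A∪B∪C| = |A|+|B|+|C| - |A∩B|-|A∩C|-|B∩C| + |A∩B∩C|
= 25+33+34 - 6-9-3 + 3
= 92 - 18 + 3
= 77

|A ∪ B ∪ C| = 77


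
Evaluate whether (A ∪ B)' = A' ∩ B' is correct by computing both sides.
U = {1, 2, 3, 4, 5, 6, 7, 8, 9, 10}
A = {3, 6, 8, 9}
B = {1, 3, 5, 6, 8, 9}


LHS: A ∪ B = {1, 3, 5, 6, 8, 9}
(A ∪ B)' = U \ (A ∪ B) = {2, 4, 7, 10}
A' = {1, 2, 4, 5, 7, 10}, B' = {2, 4, 7, 10}
Claimed RHS: A' ∩ B' = {2, 4, 7, 10}
Identity is VALID: LHS = RHS = {2, 4, 7, 10} ✓

Identity is valid. (A ∪ B)' = A' ∩ B' = {2, 4, 7, 10}


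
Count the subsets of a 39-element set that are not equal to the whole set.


Total subsets = 2^n = 2^39 = 549755813888
Proper subsets exclude the set itself: 2^n - 1
= 549755813888 - 1
= 549755813887

Number of proper subsets = 549755813887


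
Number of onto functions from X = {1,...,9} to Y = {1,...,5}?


n = |X| = 9, k = |Y| = 5. Surjections via inclusion-exclusion:
S(n,k) = Σ(-1)^i × C(k,i) × (k-i)^n, i=0 to k
i=0: (-1)^0×C(5,0)×5^9 = 1953125
i=1: (-1)^1×C(5,1)×4^9 = -1310720
i=2: (-1)^2×C(5,2)×3^9 = 196830
i=3: (-1)^3×C(5,3)×2^9 = -5120
i=4: (-1)^4×C(5,4)×1^9 = 5
i=5: (-1)^5×C(5,5)×0^9 = 0
Total = 834120

Number of surjections = 834120


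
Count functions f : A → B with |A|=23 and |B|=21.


Each of |A| = 23 inputs maps to any of |B| = 21 outputs.
# functions = |B|^|A| = 21^23
= 2576580875108218291929075869661

Number of functions = 2576580875108218291929075869661


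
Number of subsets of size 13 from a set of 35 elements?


C(n,k) = n! / (k!(n-k)!)
C(35,13) = 35! / (13!22!)
= 1476337800

C(35,13) = 1476337800


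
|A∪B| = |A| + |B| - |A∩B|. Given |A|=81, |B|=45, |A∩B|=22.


|A ∪ B| = |A| + |B| - |A ∩ B|
= 81 + 45 - 22
= 104

|A ∪ B| = 104


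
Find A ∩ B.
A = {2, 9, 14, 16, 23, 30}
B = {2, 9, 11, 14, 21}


A ∩ B = elements in both A and B
A = {2, 9, 14, 16, 23, 30}
B = {2, 9, 11, 14, 21}
A ∩ B = {2, 9, 14}

A ∩ B = {2, 9, 14}


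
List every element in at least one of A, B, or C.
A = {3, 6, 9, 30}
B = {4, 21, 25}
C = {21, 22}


A ∪ B = {3, 4, 6, 9, 21, 25, 30}
(A ∪ B) ∪ C = {3, 4, 6, 9, 21, 22, 25, 30}

A ∪ B ∪ C = {3, 4, 6, 9, 21, 22, 25, 30}


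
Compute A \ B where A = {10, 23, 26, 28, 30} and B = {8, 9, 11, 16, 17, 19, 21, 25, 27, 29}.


A \ B = elements in A but not in B
A = {10, 23, 26, 28, 30}
B = {8, 9, 11, 16, 17, 19, 21, 25, 27, 29}
Remove from A any elements in B
A \ B = {10, 23, 26, 28, 30}

A \ B = {10, 23, 26, 28, 30}


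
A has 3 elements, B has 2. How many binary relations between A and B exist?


A relation from A to B is any subset of A × B.
|A × B| = 3 × 2 = 6
# relations = 2^|A × B| = 2^6 = 64

Number of relations = 64


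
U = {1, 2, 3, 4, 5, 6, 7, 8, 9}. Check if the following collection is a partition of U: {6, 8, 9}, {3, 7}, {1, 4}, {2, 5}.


A partition requires: (1) non-empty parts, (2) pairwise disjoint, (3) union = U
Parts: {6, 8, 9}, {3, 7}, {1, 4}, {2, 5}
Union of parts: {1, 2, 3, 4, 5, 6, 7, 8, 9}
U = {1, 2, 3, 4, 5, 6, 7, 8, 9}
All non-empty? True
Pairwise disjoint? True
Covers U? True

Yes, valid partition


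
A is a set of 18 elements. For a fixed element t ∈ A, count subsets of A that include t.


Subsets of A containing t correspond to subsets of A \ {t}, which has 17 elements.
Count = 2^(n-1) = 2^17
= 131072

Number of subsets containing t = 131072


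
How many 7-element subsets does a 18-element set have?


C(n,k) = n! / (k!(n-k)!)
C(18,7) = 18! / (7!11!)
= 31824

C(18,7) = 31824


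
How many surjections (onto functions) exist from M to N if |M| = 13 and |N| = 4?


n = |M| = 13, k = |N| = 4. Surjections via inclusion-exclusion:
S(n,k) = Σ(-1)^i × C(k,i) × (k-i)^n, i=0 to k
i=0: (-1)^0×C(4,0)×4^13 = 67108864
i=1: (-1)^1×C(4,1)×3^13 = -6377292
i=2: (-1)^2×C(4,2)×2^13 = 49152
i=3: (-1)^3×C(4,3)×1^13 = -4
i=4: (-1)^4×C(4,4)×0^13 = 0
Total = 60780720

Number of surjections = 60780720


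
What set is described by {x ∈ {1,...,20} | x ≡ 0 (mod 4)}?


Checking each candidate:
Condition: x in {1,...,20} with x ≡ 0 (mod 4)
Result = {4, 8, 12, 16, 20}

{4, 8, 12, 16, 20}


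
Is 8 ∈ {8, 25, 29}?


A = {8, 25, 29}
Checking if 8 is in A
8 is in A → True

8 ∈ A


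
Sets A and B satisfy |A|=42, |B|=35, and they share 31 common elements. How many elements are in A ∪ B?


|A ∪ B| = |A| + |B| - |A ∩ B|
= 42 + 35 - 31
= 46

|A ∪ B| = 46


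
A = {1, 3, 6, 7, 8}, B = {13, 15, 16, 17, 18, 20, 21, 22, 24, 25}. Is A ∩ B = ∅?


Disjoint means A ∩ B = ∅.
A ∩ B = ∅
A ∩ B = ∅, so A and B are disjoint.

Yes, A and B are disjoint


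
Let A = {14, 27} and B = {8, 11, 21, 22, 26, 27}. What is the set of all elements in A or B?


A ∪ B = all elements in A or B (or both)
A = {14, 27}
B = {8, 11, 21, 22, 26, 27}
A ∪ B = {8, 11, 14, 21, 22, 26, 27}

A ∪ B = {8, 11, 14, 21, 22, 26, 27}


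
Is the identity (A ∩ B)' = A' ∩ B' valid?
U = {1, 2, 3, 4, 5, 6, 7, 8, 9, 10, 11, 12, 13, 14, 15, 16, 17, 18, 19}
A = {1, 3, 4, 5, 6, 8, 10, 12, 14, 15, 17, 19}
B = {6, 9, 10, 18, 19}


LHS: A ∩ B = {6, 10, 19}
(A ∩ B)' = U \ (A ∩ B) = {1, 2, 3, 4, 5, 7, 8, 9, 11, 12, 13, 14, 15, 16, 17, 18}
A' = {2, 7, 9, 11, 13, 16, 18}, B' = {1, 2, 3, 4, 5, 7, 8, 11, 12, 13, 14, 15, 16, 17}
Claimed RHS: A' ∩ B' = {2, 7, 11, 13, 16}
Identity is INVALID: LHS = {1, 2, 3, 4, 5, 7, 8, 9, 11, 12, 13, 14, 15, 16, 17, 18} but the RHS claimed here equals {2, 7, 11, 13, 16}. The correct form is (A ∩ B)' = A' ∪ B'.

Identity is invalid: (A ∩ B)' = {1, 2, 3, 4, 5, 7, 8, 9, 11, 12, 13, 14, 15, 16, 17, 18} but A' ∩ B' = {2, 7, 11, 13, 16}. The correct De Morgan law is (A ∩ B)' = A' ∪ B'.


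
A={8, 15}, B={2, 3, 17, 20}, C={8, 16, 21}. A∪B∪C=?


A ∪ B = {2, 3, 8, 15, 17, 20}
(A ∪ B) ∪ C = {2, 3, 8, 15, 16, 17, 20, 21}

A ∪ B ∪ C = {2, 3, 8, 15, 16, 17, 20, 21}


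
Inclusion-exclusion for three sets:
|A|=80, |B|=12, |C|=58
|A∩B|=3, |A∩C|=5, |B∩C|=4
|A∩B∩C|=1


|A∪B∪C| = |A|+|B|+|C| - |A∩B|-|A∩C|-|B∩C| + |A∩B∩C|
= 80+12+58 - 3-5-4 + 1
= 150 - 12 + 1
= 139

|A ∪ B ∪ C| = 139


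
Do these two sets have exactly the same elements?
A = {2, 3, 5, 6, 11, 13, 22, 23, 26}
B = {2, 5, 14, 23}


Two sets are equal iff they have exactly the same elements.
A = {2, 3, 5, 6, 11, 13, 22, 23, 26}
B = {2, 5, 14, 23}
Differences: {3, 6, 11, 13, 14, 22, 26}
A ≠ B

No, A ≠ B


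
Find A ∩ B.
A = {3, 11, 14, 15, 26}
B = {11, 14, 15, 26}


A ∩ B = elements in both A and B
A = {3, 11, 14, 15, 26}
B = {11, 14, 15, 26}
A ∩ B = {11, 14, 15, 26}

A ∩ B = {11, 14, 15, 26}


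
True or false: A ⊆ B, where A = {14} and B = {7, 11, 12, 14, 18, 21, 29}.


A ⊆ B means every element of A is in B.
All elements of A are in B.
So A ⊆ B.

Yes, A ⊆ B


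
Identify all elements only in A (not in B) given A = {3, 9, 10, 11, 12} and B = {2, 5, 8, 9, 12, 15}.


A = {3, 9, 10, 11, 12}
B = {2, 5, 8, 9, 12, 15}
Region: only in A (not in B)
Elements: {3, 10, 11}

Elements only in A (not in B): {3, 10, 11}


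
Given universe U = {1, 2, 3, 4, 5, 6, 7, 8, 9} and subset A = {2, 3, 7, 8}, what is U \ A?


Aᶜ = U \ A = elements in U but not in A
U = {1, 2, 3, 4, 5, 6, 7, 8, 9}
A = {2, 3, 7, 8}
Aᶜ = {1, 4, 5, 6, 9}

Aᶜ = {1, 4, 5, 6, 9}


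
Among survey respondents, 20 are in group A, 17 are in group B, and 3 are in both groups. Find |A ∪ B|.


|A ∪ B| = |A| + |B| - |A ∩ B|
= 20 + 17 - 3
= 34

|A ∪ B| = 34


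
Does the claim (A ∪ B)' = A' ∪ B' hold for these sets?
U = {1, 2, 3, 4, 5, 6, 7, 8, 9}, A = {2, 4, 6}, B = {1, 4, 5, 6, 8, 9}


LHS: A ∪ B = {1, 2, 4, 5, 6, 8, 9}
(A ∪ B)' = U \ (A ∪ B) = {3, 7}
A' = {1, 3, 5, 7, 8, 9}, B' = {2, 3, 7}
Claimed RHS: A' ∪ B' = {1, 2, 3, 5, 7, 8, 9}
Identity is INVALID: LHS = {3, 7} but the RHS claimed here equals {1, 2, 3, 5, 7, 8, 9}. The correct form is (A ∪ B)' = A' ∩ B'.

Identity is invalid: (A ∪ B)' = {3, 7} but A' ∪ B' = {1, 2, 3, 5, 7, 8, 9}. The correct De Morgan law is (A ∪ B)' = A' ∩ B'.


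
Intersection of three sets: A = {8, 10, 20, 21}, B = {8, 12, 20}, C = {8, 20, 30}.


A ∩ B = {8, 20}
(A ∩ B) ∩ C = {8, 20}

A ∩ B ∩ C = {8, 20}


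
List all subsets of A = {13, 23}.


|A| = 2, so |P(A)| = 2^2 = 4
Enumerate subsets by cardinality (0 to 2):
∅, {13}, {23}, {13, 23}

P(A) has 4 subsets: ∅, {13}, {23}, {13, 23}


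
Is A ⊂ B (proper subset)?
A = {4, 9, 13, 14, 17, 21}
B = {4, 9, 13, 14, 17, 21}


A ⊂ B requires: A ⊆ B AND A ≠ B.
A ⊆ B? Yes
A = B? Yes
A = B, so A is not a PROPER subset.

No, A is not a proper subset of B


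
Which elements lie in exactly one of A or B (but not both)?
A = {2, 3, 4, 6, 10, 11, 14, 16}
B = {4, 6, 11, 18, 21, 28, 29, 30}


A △ B = (A \ B) ∪ (B \ A) = elements in exactly one of A or B
A \ B = {2, 3, 10, 14, 16}
B \ A = {18, 21, 28, 29, 30}
A △ B = {2, 3, 10, 14, 16, 18, 21, 28, 29, 30}

A △ B = {2, 3, 10, 14, 16, 18, 21, 28, 29, 30}


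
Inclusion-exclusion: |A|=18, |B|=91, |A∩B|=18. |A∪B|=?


|A ∪ B| = |A| + |B| - |A ∩ B|
= 18 + 91 - 18
= 91

|A ∪ B| = 91
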